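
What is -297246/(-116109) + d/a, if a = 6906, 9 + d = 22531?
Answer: 259321543/44547153 ≈ 5.8213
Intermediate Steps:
d = 22522 (d = -9 + 22531 = 22522)
-297246/(-116109) + d/a = -297246/(-116109) + 22522/6906 = -297246*(-1/116109) + 22522*(1/6906) = 99082/38703 + 11261/3453 = 259321543/44547153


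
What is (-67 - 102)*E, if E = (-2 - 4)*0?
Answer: 0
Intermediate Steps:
E = 0 (E = -6*0 = 0)
(-67 - 102)*E = (-67 - 102)*0 = -169*0 = 0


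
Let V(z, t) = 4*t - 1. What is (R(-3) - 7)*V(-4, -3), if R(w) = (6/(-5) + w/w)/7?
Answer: 3198/35 ≈ 91.371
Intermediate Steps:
V(z, t) = -1 + 4*t
R(w) = -1/35 (R(w) = (6*(-1/5) + 1)*(1/7) = (-6/5 + 1)*(1/7) = -1/5*1/7 = -1/35)
(R(-3) - 7)*V(-4, -3) = (-1/35 - 7)*(-1 + 4*(-3)) = -246*(-1 - 12)/35 = -246/35*(-13) = 3198/35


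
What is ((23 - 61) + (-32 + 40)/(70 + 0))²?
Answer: 1758276/1225 ≈ 1435.3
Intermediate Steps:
((23 - 61) + (-32 + 40)/(70 + 0))² = (-38 + 8/70)² = (-38 + 8*(1/70))² = (-38 + 4/35)² = (-1326/35)² = 1758276/1225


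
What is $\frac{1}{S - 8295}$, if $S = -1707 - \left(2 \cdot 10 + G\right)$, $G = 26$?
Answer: $- \frac{1}{10048} \approx -9.9522 \cdot 10^{-5}$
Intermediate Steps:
$S = -1753$ ($S = -1707 - \left(2 \cdot 10 + 26\right) = -1707 - \left(20 + 26\right) = -1707 - 46 = -1753$)
$\frac{1}{S - 8295} = \frac{1}{-1753 - 8295} = \frac{1}{-10048} = - \frac{1}{10048}$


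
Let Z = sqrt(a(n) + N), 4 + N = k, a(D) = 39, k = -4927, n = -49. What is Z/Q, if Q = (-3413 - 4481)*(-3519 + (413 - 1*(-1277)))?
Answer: I*sqrt(1223)/7219063 ≈ 4.8443e-6*I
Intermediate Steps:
N = -4931 (N = -4 - 4927 = -4931)
Q = 14438126 (Q = -7894*(-3519 + (413 + 1277)) = -7894*(-3519 + 1690) = -7894*(-1829) = 14438126)
Z = 2*I*sqrt(1223) (Z = sqrt(39 - 4931) = sqrt(-4892) = 2*I*sqrt(1223) ≈ 69.943*I)
Z/Q = (2*I*sqrt(1223))/14438126 = (2*I*sqrt(1223))*(1/14438126) = I*sqrt(1223)/7219063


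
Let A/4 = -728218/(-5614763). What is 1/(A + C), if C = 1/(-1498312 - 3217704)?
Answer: 26479312144208/13737145343189 ≈ 1.9276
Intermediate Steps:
C = -1/4716016 (C = 1/(-4716016) = -1/4716016 ≈ -2.1204e-7)
A = 2912872/5614763 (A = 4*(-728218/(-5614763)) = 4*(-728218*(-1/5614763)) = 4*(728218/5614763) = 2912872/5614763 ≈ 0.51879)
1/(A + C) = 1/(2912872/5614763 - 1/4716016) = 1/(13737145343189/26479312144208) = 26479312144208/13737145343189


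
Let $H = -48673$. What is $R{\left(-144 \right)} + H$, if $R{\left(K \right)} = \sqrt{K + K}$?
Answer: $-48673 + 12 i \sqrt{2} \approx -48673.0 + 16.971 i$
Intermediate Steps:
$R{\left(K \right)} = \sqrt{2} \sqrt{K}$ ($R{\left(K \right)} = \sqrt{2 K} = \sqrt{2} \sqrt{K}$)
$R{\left(-144 \right)} + H = \sqrt{2} \sqrt{-144} - 48673 = \sqrt{2} \cdot 12 i - 48673 = 12 i \sqrt{2} - 48673 = -48673 + 12 i \sqrt{2}$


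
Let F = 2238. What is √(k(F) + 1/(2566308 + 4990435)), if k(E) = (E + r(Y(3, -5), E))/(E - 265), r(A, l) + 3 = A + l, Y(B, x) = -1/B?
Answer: √4535294127810190286781/44728361817 ≈ 1.5056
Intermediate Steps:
r(A, l) = -3 + A + l (r(A, l) = -3 + (A + l) = -3 + A + l)
k(E) = (-10/3 + 2*E)/(-265 + E) (k(E) = (E + (-3 - 1/3 + E))/(E - 265) = (E + (-3 - 1*⅓ + E))/(-265 + E) = (E + (-3 - ⅓ + E))/(-265 + E) = (E + (-10/3 + E))/(-265 + E) = (-10/3 + 2*E)/(-265 + E))
√(k(F) + 1/(2566308 + 4990435)) = √(2*(-5 + 3*2238)/(3*(-265 + 2238)) + 1/(2566308 + 4990435)) = √((⅔)*(-5 + 6714)/1973 + 1/7556743) = √((⅔)*(1/1973)*6709 + 1/7556743) = √(13418/5919 + 1/7556743) = √(101396383493/44728361817) = √4535294127810190286781/44728361817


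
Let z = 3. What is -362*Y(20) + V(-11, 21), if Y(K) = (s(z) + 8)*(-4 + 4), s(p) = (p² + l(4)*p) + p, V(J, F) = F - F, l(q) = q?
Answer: 0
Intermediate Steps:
V(J, F) = 0
s(p) = p² + 5*p (s(p) = (p² + 4*p) + p = p² + 5*p)
Y(K) = 0 (Y(K) = (3*(5 + 3) + 8)*(-4 + 4) = (3*8 + 8)*0 = (24 + 8)*0 = 32*0 = 0)
-362*Y(20) + V(-11, 21) = -362*0 + 0 = 0 + 0 = 0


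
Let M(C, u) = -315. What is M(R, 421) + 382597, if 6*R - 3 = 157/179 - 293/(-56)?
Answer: 382282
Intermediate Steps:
R = 30437/20048 (R = ½ + (157/179 - 293/(-56))/6 = ½ + (157*(1/179) - 293*(-1/56))/6 = ½ + (157/179 + 293/56)/6 = ½ + (⅙)*(61239/10024) = ½ + 20413/20048 = 30437/20048 ≈ 1.5182)
M(R, 421) + 382597 = -315 + 382597 = 382282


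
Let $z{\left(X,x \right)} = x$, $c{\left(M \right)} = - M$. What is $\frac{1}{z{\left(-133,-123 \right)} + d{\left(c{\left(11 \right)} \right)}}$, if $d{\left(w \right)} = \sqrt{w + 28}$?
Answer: $- \frac{123}{15112} - \frac{\sqrt{17}}{15112} \approx -0.0084121$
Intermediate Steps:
$d{\left(w \right)} = \sqrt{28 + w}$
$\frac{1}{z{\left(-133,-123 \right)} + d{\left(c{\left(11 \right)} \right)}} = \frac{1}{-123 + \sqrt{28 - 11}} = \frac{1}{-123 + \sqrt{17}}$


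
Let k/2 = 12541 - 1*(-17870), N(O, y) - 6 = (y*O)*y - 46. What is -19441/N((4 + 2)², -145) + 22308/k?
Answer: 2616932063/7672289820 ≈ 0.34109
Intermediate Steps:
N(O, y) = -40 + O*y² (N(O, y) = 6 + ((y*O)*y - 46) = 6 + ((O*y)*y - 46) = 6 + (O*y² - 46) = 6 + (-46 + O*y²) = -40 + O*y²)
k = 60822 (k = 2*(12541 - 1*(-17870)) = 2*(12541 + 17870) = 2*30411 = 60822)
-19441/N((4 + 2)², -145) + 22308/k = -19441/(-40 + (4 + 2)²*(-145)²) + 22308/60822 = -19441/(-40 + 6²*21025) + 22308*(1/60822) = -19441/(-40 + 36*21025) + 3718/10137 = -19441/(-40 + 756900) + 3718/10137 = -19441/756860 + 3718/10137 = 2616932063/7672289820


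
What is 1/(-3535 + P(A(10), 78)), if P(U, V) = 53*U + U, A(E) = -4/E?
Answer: -5/17783 ≈ -0.00028117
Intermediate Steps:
P(U, V) = 54*U
1/(-3535 + P(A(10), 78)) = 1/(-3535 + 54*(-4/10)) = 1/(-3535 + 54*(-4*1/10)) = 1/(-3535 + 54*(-2/5)) = 1/(-3535 - 108/5) = 1/(-17783/5) = -5/17783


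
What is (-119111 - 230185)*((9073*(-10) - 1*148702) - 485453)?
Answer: 253199430960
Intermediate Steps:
(-119111 - 230185)*((9073*(-10) - 1*148702) - 485453) = -349296*((-90730 - 148702) - 485453) = -349296*(-239432 - 485453) = -349296*(-724885) = 253199430960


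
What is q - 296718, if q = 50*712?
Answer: -261118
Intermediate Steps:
q = 35600
q - 296718 = 35600 - 296718 = -261118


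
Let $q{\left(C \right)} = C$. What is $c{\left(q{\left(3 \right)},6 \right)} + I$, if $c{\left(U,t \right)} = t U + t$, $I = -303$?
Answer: $-279$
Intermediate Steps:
$c{\left(U,t \right)} = t + U t$ ($c{\left(U,t \right)} = U t + t = t + U t$)
$c{\left(q{\left(3 \right)},6 \right)} + I = 6 \left(1 + 3\right) - 303 = 6 \cdot 4 - 303 = 24 - 303 = -279$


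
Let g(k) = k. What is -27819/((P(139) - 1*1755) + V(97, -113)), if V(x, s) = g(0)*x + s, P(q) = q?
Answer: 27819/1729 ≈ 16.090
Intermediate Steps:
V(x, s) = s (V(x, s) = 0*x + s = 0 + s = s)
-27819/((P(139) - 1*1755) + V(97, -113)) = -27819/((139 - 1*1755) - 113) = -27819/((139 - 1755) - 113) = -27819/(-1616 - 113) = -27819/(-1729) = -27819*(-1/1729) = 27819/1729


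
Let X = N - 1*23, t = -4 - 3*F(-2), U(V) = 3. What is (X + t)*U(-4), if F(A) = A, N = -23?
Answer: -132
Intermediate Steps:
t = 2 (t = -4 - 3*(-2) = -4 + 6 = 2)
X = -46 (X = -23 - 1*23 = -23 - 23 = -46)
(X + t)*U(-4) = (-46 + 2)*3 = -44*3 = -132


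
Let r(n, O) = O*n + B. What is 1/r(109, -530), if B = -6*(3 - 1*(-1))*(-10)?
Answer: -1/57530 ≈ -1.7382e-5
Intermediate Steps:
B = 240 (B = -6*(3 + 1)*(-10) = -6*4*(-10) = -24*(-10) = 240)
r(n, O) = 240 + O*n (r(n, O) = O*n + 240 = 240 + O*n)
1/r(109, -530) = 1/(240 - 530*109) = 1/(240 - 57770) = 1/(-57530) = -1/57530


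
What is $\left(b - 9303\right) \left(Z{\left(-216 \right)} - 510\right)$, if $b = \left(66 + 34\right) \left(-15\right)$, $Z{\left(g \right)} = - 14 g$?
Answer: $-27158742$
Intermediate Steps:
$b = -1500$ ($b = 100 \left(-15\right) = -1500$)
$\left(b - 9303\right) \left(Z{\left(-216 \right)} - 510\right) = \left(-1500 - 9303\right) \left(\left(-14\right) \left(-216\right) - 510\right) = - 10803 \left(3024 - 510\right) = \left(-10803\right) 2514 = -27158742$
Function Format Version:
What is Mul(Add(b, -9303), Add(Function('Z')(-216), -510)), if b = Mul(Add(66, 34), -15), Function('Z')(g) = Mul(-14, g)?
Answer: -27158742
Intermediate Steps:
b = -1500 (b = Mul(100, -15) = -1500)
Mul(Add(b, -9303), Add(Function('Z')(-216), -510)) = Mul(Add(-1500, -9303), Add(Mul(-14, -216), -510)) = Mul(-10803, Add(3024, -510)) = Mul(-10803, 2514) = -27158742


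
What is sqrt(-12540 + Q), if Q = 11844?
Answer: 2*I*sqrt(174) ≈ 26.382*I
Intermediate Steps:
sqrt(-12540 + Q) = sqrt(-12540 + 11844) = sqrt(-696) = 2*I*sqrt(174)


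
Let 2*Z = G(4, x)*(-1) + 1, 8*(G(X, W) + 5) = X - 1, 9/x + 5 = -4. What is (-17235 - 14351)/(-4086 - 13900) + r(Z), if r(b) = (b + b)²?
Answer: 1130681/33856 ≈ 33.397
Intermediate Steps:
x = -1 (x = 9/(-5 - 4) = 9/(-9) = 9*(-⅑) = -1)
G(X, W) = -41/8 + X/8 (G(X, W) = -5 + (X - 1)/8 = -5 + (-1 + X)/8 = -5 + (-⅛ + X/8) = -41/8 + X/8)
Z = 45/16 (Z = ((-41/8 + (⅛)*4)*(-1) + 1)/2 = ((-41/8 + ½)*(-1) + 1)/2 = (-37/8*(-1) + 1)/2 = (37/8 + 1)/2 = (½)*(45/8) = 45/16 ≈ 2.8125)
r(b) = 4*b² (r(b) = (2*b)² = 4*b²)
(-17235 - 14351)/(-4086 - 13900) + r(Z) = (-17235 - 14351)/(-4086 - 13900) + 4*(45/16)² = -31586/(-17986) + 4*(2025/256) = -31586*(-1/17986) + 2025/64 = 929/529 + 2025/64 = 1130681/33856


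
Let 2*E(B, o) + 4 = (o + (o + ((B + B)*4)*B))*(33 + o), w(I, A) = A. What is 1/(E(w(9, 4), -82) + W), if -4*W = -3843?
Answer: 4/7363 ≈ 0.00054326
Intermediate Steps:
W = 3843/4 (W = -¼*(-3843) = 3843/4 ≈ 960.75)
E(B, o) = -2 + (33 + o)*(2*o + 8*B²)/2 (E(B, o) = -2 + ((o + (o + ((B + B)*4)*B))*(33 + o))/2 = -2 + ((o + (o + ((2*B)*4)*B))*(33 + o))/2 = -2 + ((o + (o + (8*B)*B))*(33 + o))/2 = -2 + ((o + (o + 8*B²))*(33 + o))/2 = -2 + ((2*o + 8*B²)*(33 + o))/2 = -2 + ((33 + o)*(2*o + 8*B²))/2 = -2 + (33 + o)*(2*o + 8*B²)/2)
1/(E(w(9, 4), -82) + W) = 1/((-2 + (-82)² + 33*(-82) + 132*4² + 4*(-82)*4²) + 3843/4) = 1/((-2 + 6724 - 2706 + 132*16 + 4*(-82)*16) + 3843/4) = 1/((-2 + 6724 - 2706 + 2112 - 5248) + 3843/4) = 1/(880 + 3843/4) = 1/(7363/4) = 4/7363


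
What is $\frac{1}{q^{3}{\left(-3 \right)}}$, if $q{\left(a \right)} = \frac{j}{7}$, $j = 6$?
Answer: $\frac{343}{216} \approx 1.588$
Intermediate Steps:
$q{\left(a \right)} = \frac{6}{7}$
$\frac{1}{q^{3}{\left(-3 \right)}} = \frac{1}{\left(\frac{6}{7}\right)^{3}} = \frac{1}{\frac{216}{343}} = \frac{343}{216}$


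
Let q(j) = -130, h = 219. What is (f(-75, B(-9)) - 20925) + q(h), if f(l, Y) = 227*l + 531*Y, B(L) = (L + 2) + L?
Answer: -46576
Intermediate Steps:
B(L) = 2 + 2*L (B(L) = (2 + L) + L = 2 + 2*L)
(f(-75, B(-9)) - 20925) + q(h) = ((227*(-75) + 531*(2 + 2*(-9))) - 20925) - 130 = ((-17025 + 531*(2 - 18)) - 20925) - 130 = ((-17025 + 531*(-16)) - 20925) - 130 = ((-17025 - 8496) - 20925) - 130 = (-25521 - 20925) - 130 = -46446 - 130 = -46576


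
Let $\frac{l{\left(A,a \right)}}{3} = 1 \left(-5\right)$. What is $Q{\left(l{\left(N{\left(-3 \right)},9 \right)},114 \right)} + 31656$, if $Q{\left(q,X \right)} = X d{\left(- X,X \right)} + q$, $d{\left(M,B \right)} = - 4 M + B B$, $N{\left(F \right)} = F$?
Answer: $1565169$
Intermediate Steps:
$d{\left(M,B \right)} = B^{2} - 4 M$ ($d{\left(M,B \right)} = - 4 M + B^{2} = B^{2} - 4 M$)
$l{\left(A,a \right)} = -15$ ($l{\left(A,a \right)} = 3 \cdot 1 \left(-5\right) = 3 \left(-5\right) = -15$)
$Q{\left(q,X \right)} = q + X \left(X^{2} + 4 X\right)$ ($Q{\left(q,X \right)} = X \left(X^{2} - 4 \left(- X\right)\right) + q = X \left(X^{2} + 4 X\right) + q = q + X \left(X^{2} + 4 X\right)$)
$Q{\left(l{\left(N{\left(-3 \right)},9 \right)},114 \right)} + 31656 = \left(-15 + 114^{2} \left(4 + 114\right)\right) + 31656 = \left(-15 + 12996 \cdot 118\right) + 31656 = \left(-15 + 1533528\right) + 31656 = 1533513 + 31656 = 1565169$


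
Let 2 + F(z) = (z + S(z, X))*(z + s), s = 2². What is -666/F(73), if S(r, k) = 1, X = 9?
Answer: -333/2848 ≈ -0.11692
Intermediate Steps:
s = 4
F(z) = -2 + (1 + z)*(4 + z) (F(z) = -2 + (z + 1)*(z + 4) = -2 + (1 + z)*(4 + z))
-666/F(73) = -666/(2 + 73² + 5*73) = -666/(2 + 5329 + 365) = -666/5696 = -666*1/5696 = -333/2848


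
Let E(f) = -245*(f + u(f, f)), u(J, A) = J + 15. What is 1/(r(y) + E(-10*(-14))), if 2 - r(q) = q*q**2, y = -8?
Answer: -1/71761 ≈ -1.3935e-5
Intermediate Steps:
u(J, A) = 15 + J
E(f) = -3675 - 490*f (E(f) = -245*(f + (15 + f)) = -245*(15 + 2*f) = -3675 - 490*f)
r(q) = 2 - q**3 (r(q) = 2 - q*q**2 = 2 - q**3)
1/(r(y) + E(-10*(-14))) = 1/((2 - 1*(-8)**3) + (-3675 - (-4900)*(-14))) = 1/((2 - 1*(-512)) + (-3675 - 490*140)) = 1/((2 + 512) + (-3675 - 68600)) = 1/(514 - 72275) = 1/(-71761) = -1/71761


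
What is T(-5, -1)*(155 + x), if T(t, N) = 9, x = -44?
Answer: 999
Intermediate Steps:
T(-5, -1)*(155 + x) = 9*(155 - 44) = 9*111 = 999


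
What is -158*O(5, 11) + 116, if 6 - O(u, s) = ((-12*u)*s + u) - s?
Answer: -106060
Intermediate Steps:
O(u, s) = 6 + s - u + 12*s*u (O(u, s) = 6 - (((-12*u)*s + u) - s) = 6 - ((-12*s*u + u) - s) = 6 - ((u - 12*s*u) - s) = 6 - (u - s - 12*s*u) = 6 + (s - u + 12*s*u) = 6 + s - u + 12*s*u)
-158*O(5, 11) + 116 = -158*(6 + 11 - 1*5 + 12*11*5) + 116 = -158*(6 + 11 - 5 + 660) + 116 = -158*672 + 116 = -106176 + 116 = -106060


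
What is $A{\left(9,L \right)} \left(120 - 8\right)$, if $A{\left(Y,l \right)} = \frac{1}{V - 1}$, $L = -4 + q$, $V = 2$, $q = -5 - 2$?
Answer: $112$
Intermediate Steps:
$q = -7$ ($q = -5 - 2 = -7$)
$L = -11$ ($L = -4 - 7 = -11$)
$A{\left(Y,l \right)} = 1$ ($A{\left(Y,l \right)} = \frac{1}{2 - 1} = 1^{-1} = 1$)
$A{\left(9,L \right)} \left(120 - 8\right) = 1 \left(120 - 8\right) = 1 \cdot 112 = 112$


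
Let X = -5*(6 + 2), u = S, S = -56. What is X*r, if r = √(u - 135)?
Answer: -40*I*√191 ≈ -552.81*I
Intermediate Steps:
u = -56
r = I*√191 (r = √(-56 - 135) = √(-191) = I*√191 ≈ 13.82*I)
X = -40 (X = -5*8 = -40)
X*r = -40*I*√191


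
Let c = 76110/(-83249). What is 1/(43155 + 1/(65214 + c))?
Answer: 92015664/3970935981331 ≈ 2.3172e-5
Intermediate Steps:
c = -1290/1411 (c = 76110*(-1/83249) = -1290/1411 ≈ -0.91425)
1/(43155 + 1/(65214 + c)) = 1/(43155 + 1/(65214 - 1290/1411)) = 1/(43155 + 1/(92015664/1411)) = 1/(43155 + 1411/92015664) = 1/(3970935981331/92015664) = 92015664/3970935981331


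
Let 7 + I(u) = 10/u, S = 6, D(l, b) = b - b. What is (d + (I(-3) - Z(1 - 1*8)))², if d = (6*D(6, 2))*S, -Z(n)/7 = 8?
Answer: 18769/9 ≈ 2085.4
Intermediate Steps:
D(l, b) = 0
Z(n) = -56 (Z(n) = -7*8 = -56)
I(u) = -7 + 10/u
d = 0 (d = (6*0)*6 = 0*6 = 0)
(d + (I(-3) - Z(1 - 1*8)))² = (0 + ((-7 + 10/(-3)) - 1*(-56)))² = (0 + ((-7 + 10*(-⅓)) + 56))² = (0 + ((-7 - 10/3) + 56))² = (0 + (-31/3 + 56))² = (0 + 137/3)² = (137/3)² = 18769/9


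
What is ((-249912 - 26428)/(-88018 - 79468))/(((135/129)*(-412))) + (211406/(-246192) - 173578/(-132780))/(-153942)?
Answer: -301137554475759187/78634003454789721840 ≈ -0.0038296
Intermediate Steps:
((-249912 - 26428)/(-88018 - 79468))/(((135/129)*(-412))) + (211406/(-246192) - 173578/(-132780))/(-153942) = (-276340/(-167486))/(((135*(1/129))*(-412))) + (211406*(-1/246192) - 173578*(-1/132780))*(-1/153942) = (-276340*(-1/167486))/(((45/43)*(-412))) + (-105703/123096 + 86789/66390)*(-1/153942) = 138170/(83743*(-18540/43)) + (203653143/454019080)*(-1/153942) = (138170/83743)*(-43/18540) - 67884381/23297535071120 = -594131/155259522 - 67884381/23297535071120 = -301137554475759187/78634003454789721840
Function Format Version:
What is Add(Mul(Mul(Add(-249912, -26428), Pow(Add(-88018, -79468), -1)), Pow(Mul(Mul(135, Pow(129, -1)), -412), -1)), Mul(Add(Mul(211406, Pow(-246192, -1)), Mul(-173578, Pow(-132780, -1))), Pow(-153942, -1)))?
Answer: Rational(-301137554475759187, 78634003454789721840) ≈ -0.0038296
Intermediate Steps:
Add(Mul(Mul(Add(-249912, -26428), Pow(Add(-88018, -79468), -1)), Pow(Mul(Mul(135, Pow(129, -1)), -412), -1)), Mul(Add(Mul(211406, Pow(-246192, -1)), Mul(-173578, Pow(-132780, -1))), Pow(-153942, -1))) = Add(Mul(Mul(-276340, Pow(-167486, -1)), Pow(Mul(Mul(135, Rational(1, 129)), -412), -1)), Mul(Add(Mul(211406, Rational(-1, 246192)), Mul(-173578, Rational(-1, 132780))), Rational(-1, 153942))) = Add(Mul(Mul(-276340, Rational(-1, 167486)), Pow(Mul(Rational(45, 43), -412), -1)), Mul(Add(Rational(-105703, 123096), Rational(86789, 66390)), Rational(-1, 153942))) = Add(Mul(Rational(138170, 83743), Pow(Rational(-18540, 43), -1)), Mul(Rational(203653143, 454019080), Rational(-1, 153942))) = Add(Mul(Rational(138170, 83743), Rational(-43, 18540)), Rational(-67884381, 23297535071120)) = Add(Rational(-594131, 155259522), Rational(-67884381, 23297535071120)) = Rational(-301137554475759187, 78634003454789721840)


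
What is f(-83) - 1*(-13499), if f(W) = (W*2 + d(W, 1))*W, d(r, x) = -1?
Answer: 27360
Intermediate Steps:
f(W) = W*(-1 + 2*W) (f(W) = (W*2 - 1)*W = (2*W - 1)*W = (-1 + 2*W)*W = W*(-1 + 2*W))
f(-83) - 1*(-13499) = -83*(-1 + 2*(-83)) - 1*(-13499) = -83*(-1 - 166) + 13499 = -83*(-167) + 13499 = 13861 + 13499 = 27360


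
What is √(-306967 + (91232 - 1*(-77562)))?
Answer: I*√138173 ≈ 371.72*I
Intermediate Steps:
√(-306967 + (91232 - 1*(-77562))) = √(-306967 + (91232 + 77562)) = √(-306967 + 168794) = √(-138173) = I*√138173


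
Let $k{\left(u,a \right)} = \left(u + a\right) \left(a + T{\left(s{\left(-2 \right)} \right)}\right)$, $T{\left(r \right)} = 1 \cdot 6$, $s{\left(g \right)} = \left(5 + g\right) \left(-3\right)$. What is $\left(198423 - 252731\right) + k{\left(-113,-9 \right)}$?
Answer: $-53942$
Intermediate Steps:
$s{\left(g \right)} = -15 - 3 g$
$T{\left(r \right)} = 6$
$k{\left(u,a \right)} = \left(6 + a\right) \left(a + u\right)$ ($k{\left(u,a \right)} = \left(u + a\right) \left(a + 6\right) = \left(a + u\right) \left(6 + a\right) = \left(6 + a\right) \left(a + u\right)$)
$\left(198423 - 252731\right) + k{\left(-113,-9 \right)} = \left(198423 - 252731\right) + \left(\left(-9\right)^{2} + 6 \left(-9\right) + 6 \left(-113\right) - -1017\right) = -54308 + \left(81 - 54 - 678 + 1017\right) = -54308 + 366 = -53942$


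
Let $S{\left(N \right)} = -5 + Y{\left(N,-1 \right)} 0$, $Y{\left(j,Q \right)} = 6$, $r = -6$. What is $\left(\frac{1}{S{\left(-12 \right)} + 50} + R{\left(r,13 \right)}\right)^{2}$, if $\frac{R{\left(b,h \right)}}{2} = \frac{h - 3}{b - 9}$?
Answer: $\frac{3481}{2025} \approx 1.719$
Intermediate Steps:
$R{\left(b,h \right)} = \frac{2 \left(-3 + h\right)}{-9 + b}$ ($R{\left(b,h \right)} = 2 \frac{h - 3}{b - 9} = 2 \frac{-3 + h}{-9 + b} = \frac{2 \left(-3 + h\right)}{-9 + b}$)
$S{\left(N \right)} = -5$ ($S{\left(N \right)} = -5 + 6 \cdot 0 = -5 + 0 = -5$)
$\left(\frac{1}{S{\left(-12 \right)} + 50} + R{\left(r,13 \right)}\right)^{2} = \left(\frac{1}{-5 + 50} + \frac{2 \left(-3 + 13\right)}{-9 - 6}\right)^{2} = \left(\frac{1}{45} + 2 \frac{1}{-15} \cdot 10\right)^{2} = \left(\frac{1}{45} + 2 \left(- \frac{1}{15}\right) 10\right)^{2} = \left(\frac{1}{45} - \frac{4}{3}\right)^{2} = \left(- \frac{59}{45}\right)^{2} = \frac{3481}{2025}$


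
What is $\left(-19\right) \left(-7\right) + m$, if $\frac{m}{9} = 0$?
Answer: $133$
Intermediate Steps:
$m = 0$ ($m = 9 \cdot 0 = 0$)
$\left(-19\right) \left(-7\right) + m = \left(-19\right) \left(-7\right) + 0 = 133 + 0 = 133$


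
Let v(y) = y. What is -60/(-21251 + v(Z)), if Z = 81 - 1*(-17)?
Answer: 20/7051 ≈ 0.0028365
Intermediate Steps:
Z = 98 (Z = 81 + 17 = 98)
-60/(-21251 + v(Z)) = -60/(-21251 + 98) = -60/(-21153) = -60*(-1/21153) = 20/7051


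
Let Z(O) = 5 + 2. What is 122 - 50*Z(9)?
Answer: -228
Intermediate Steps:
Z(O) = 7
122 - 50*Z(9) = 122 - 50*7 = 122 - 350 = -228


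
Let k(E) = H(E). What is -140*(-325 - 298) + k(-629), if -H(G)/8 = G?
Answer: 92252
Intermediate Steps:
H(G) = -8*G
k(E) = -8*E
-140*(-325 - 298) + k(-629) = -140*(-325 - 298) - 8*(-629) = -140*(-623) + 5032 = 87220 + 5032 = 92252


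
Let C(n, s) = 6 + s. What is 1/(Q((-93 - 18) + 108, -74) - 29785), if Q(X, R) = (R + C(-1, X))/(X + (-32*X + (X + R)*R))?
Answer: -5791/172485006 ≈ -3.3574e-5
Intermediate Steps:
Q(X, R) = (6 + R + X)/(-31*X + R*(R + X)) (Q(X, R) = (R + (6 + X))/(X + (-32*X + (X + R)*R)) = (6 + R + X)/(X + (-32*X + (R + X)*R)) = (6 + R + X)/(X + (-32*X + R*(R + X))) = (6 + R + X)/(-31*X + R*(R + X)))
1/(Q((-93 - 18) + 108, -74) - 29785) = 1/((6 - 74 + ((-93 - 18) + 108))/((-74)² - 31*((-93 - 18) + 108) - 74*((-93 - 18) + 108)) - 29785) = 1/((6 - 74 + (-111 + 108))/(5476 - 31*(-111 + 108) - 74*(-111 + 108)) - 29785) = 1/((6 - 74 - 3)/(5476 - 31*(-3) - 74*(-3)) - 29785) = 1/(-71/(5476 + 93 + 222) - 29785) = 1/(-71/5791 - 29785) = 1/(-172485006/5791) = -5791/172485006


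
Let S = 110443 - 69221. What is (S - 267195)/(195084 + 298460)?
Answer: -225973/493544 ≈ -0.45786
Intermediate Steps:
S = 41222
(S - 267195)/(195084 + 298460) = (41222 - 267195)/(195084 + 298460) = -225973/493544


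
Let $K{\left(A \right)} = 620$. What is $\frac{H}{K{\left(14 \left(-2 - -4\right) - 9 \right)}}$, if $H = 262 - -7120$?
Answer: $\frac{3691}{310} \approx 11.906$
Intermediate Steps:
$H = 7382$ ($H = 262 + 7120 = 7382$)
$\frac{H}{K{\left(14 \left(-2 - -4\right) - 9 \right)}} = \frac{7382}{620} = 7382 \cdot \frac{1}{620} = \frac{3691}{310}$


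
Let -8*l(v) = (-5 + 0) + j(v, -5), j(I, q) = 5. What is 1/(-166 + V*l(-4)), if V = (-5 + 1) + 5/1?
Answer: -1/166 ≈ -0.0060241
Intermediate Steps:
l(v) = 0 (l(v) = -((-5 + 0) + 5)/8 = -(-5 + 5)/8 = -⅛*0 = 0)
V = 1 (V = -4 + 5*1 = -4 + 5 = 1)
1/(-166 + V*l(-4)) = 1/(-166 + 1*0) = 1/(-166 + 0) = 1/(-166) = -1/166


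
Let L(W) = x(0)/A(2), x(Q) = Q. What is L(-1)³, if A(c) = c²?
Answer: 0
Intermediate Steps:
L(W) = 0 (L(W) = 0/(2²) = 0/4 = 0*(¼) = 0)
L(-1)³ = 0³ = 0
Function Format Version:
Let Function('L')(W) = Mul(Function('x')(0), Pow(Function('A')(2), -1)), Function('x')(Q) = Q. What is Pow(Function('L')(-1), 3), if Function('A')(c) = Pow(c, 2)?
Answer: 0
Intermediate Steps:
Function('L')(W) = 0 (Function('L')(W) = Mul(0, Pow(Pow(2, 2), -1)) = Mul(0, Pow(4, -1)) = Mul(0, Rational(1, 4)) = 0)
Pow(Function('L')(-1), 3) = Pow(0, 3) = 0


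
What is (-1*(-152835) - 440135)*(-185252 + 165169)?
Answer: 5769845900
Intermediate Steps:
(-1*(-152835) - 440135)*(-185252 + 165169) = (152835 - 440135)*(-20083) = -287300*(-20083) = 5769845900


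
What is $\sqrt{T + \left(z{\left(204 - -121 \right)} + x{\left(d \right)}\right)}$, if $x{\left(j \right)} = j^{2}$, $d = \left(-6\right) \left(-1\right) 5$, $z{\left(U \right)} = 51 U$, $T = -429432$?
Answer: $3 i \sqrt{45773} \approx 641.84 i$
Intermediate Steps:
$d = 30$ ($d = 6 \cdot 5 = 30$)
$\sqrt{T + \left(z{\left(204 - -121 \right)} + x{\left(d \right)}\right)} = \sqrt{-429432 + \left(51 \left(204 - -121\right) + 30^{2}\right)} = \sqrt{-429432 + \left(51 \left(204 + 121\right) + 900\right)} = \sqrt{-429432 + \left(51 \cdot 325 + 900\right)} = \sqrt{-429432 + \left(16575 + 900\right)} = \sqrt{-429432 + 17475} = \sqrt{-411957} = 3 i \sqrt{45773}$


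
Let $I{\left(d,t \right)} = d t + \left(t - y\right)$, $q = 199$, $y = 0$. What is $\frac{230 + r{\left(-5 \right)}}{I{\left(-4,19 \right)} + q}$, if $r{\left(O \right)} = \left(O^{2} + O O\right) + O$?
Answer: $\frac{275}{142} \approx 1.9366$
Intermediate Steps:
$I{\left(d,t \right)} = t + d t$ ($I{\left(d,t \right)} = d t + \left(t - 0\right) = d t + \left(t + 0\right) = d t + t = t + d t$)
$r{\left(O \right)} = O + 2 O^{2}$ ($r{\left(O \right)} = \left(O^{2} + O^{2}\right) + O = 2 O^{2} + O = O + 2 O^{2}$)
$\frac{230 + r{\left(-5 \right)}}{I{\left(-4,19 \right)} + q} = \frac{230 - 5 \left(1 + 2 \left(-5\right)\right)}{19 \left(1 - 4\right) + 199} = \frac{230 - 5 \left(1 - 10\right)}{19 \left(-3\right) + 199} = \frac{230 - -45}{-57 + 199} = \frac{230 + 45}{142} = 275 \cdot \frac{1}{142} = \frac{275}{142}$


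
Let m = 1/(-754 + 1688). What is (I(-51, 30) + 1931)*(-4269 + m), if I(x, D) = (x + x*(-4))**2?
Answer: -50518394150/467 ≈ -1.0818e+8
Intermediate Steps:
m = 1/934 ≈ 0.0010707
I(x, D) = 9*x**2 (I(x, D) = (x - 4*x)**2 = (-3*x)**2 = 9*x**2)
(I(-51, 30) + 1931)*(-4269 + m) = (9*(-51)**2 + 1931)*(-4269 + 1/934) = (9*2601 + 1931)*(-3987245/934) = (23409 + 1931)*(-3987245/934) = 25340*(-3987245/934) = -50518394150/467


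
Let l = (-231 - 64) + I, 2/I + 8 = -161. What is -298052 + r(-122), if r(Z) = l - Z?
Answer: -50400027/169 ≈ -2.9823e+5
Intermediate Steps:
I = -2/169 (I = 2/(-8 - 161) = 2/(-169) = 2*(-1/169) = -2/169 ≈ -0.011834)
l = -49857/169 (l = (-231 - 64) - 2/169 = -295 - 2/169 = -49857/169 ≈ -295.01)
r(Z) = -49857/169 - Z
-298052 + r(-122) = -298052 + (-49857/169 - 1*(-122)) = -298052 + (-49857/169 + 122) = -298052 - 29239/169 = -50400027/169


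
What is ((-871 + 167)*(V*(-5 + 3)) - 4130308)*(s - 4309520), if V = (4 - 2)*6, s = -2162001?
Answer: 26620032139652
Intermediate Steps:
V = 12 (V = 2*6 = 12)
((-871 + 167)*(V*(-5 + 3)) - 4130308)*(s - 4309520) = ((-871 + 167)*(12*(-5 + 3)) - 4130308)*(-2162001 - 4309520) = (-8448*(-2) - 4130308)*(-6471521) = (-704*(-24) - 4130308)*(-6471521) = (16896 - 4130308)*(-6471521) = -4113412*(-6471521) = 26620032139652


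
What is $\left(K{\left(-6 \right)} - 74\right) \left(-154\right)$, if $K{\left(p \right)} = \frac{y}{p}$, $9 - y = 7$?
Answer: $\frac{34342}{3} \approx 11447.0$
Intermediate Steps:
$y = 2$ ($y = 9 - 7 = 2$)
$K{\left(p \right)} = \frac{2}{p}$
$\left(K{\left(-6 \right)} - 74\right) \left(-154\right) = \left(\frac{2}{-6} - 74\right) \left(-154\right) = \left(2 \left(- \frac{1}{6}\right) - 74\right) \left(-154\right) = \left(- \frac{1}{3} - 74\right) \left(-154\right) = \left(- \frac{223}{3}\right) \left(-154\right) = \frac{34342}{3}$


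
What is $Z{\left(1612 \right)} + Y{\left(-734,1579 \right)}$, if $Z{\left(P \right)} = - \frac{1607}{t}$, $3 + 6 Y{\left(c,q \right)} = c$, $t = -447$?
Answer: $- \frac{35533}{298} \approx -119.24$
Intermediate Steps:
$Y{\left(c,q \right)} = - \frac{1}{2} + \frac{c}{6}$
$Z{\left(P \right)} = \frac{1607}{447}$ ($Z{\left(P \right)} = - \frac{1607}{-447} = \left(-1607\right) \left(- \frac{1}{447}\right) = \frac{1607}{447}$)
$Z{\left(1612 \right)} + Y{\left(-734,1579 \right)} = \frac{1607}{447} + \left(- \frac{1}{2} + \frac{1}{6} \left(-734\right)\right) = \frac{1607}{447} - \frac{737}{6} = - \frac{35533}{298}$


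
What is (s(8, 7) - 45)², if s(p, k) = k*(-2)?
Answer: 3481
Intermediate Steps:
s(p, k) = -2*k
(s(8, 7) - 45)² = (-2*7 - 45)² = (-14 - 45)² = (-59)² = 3481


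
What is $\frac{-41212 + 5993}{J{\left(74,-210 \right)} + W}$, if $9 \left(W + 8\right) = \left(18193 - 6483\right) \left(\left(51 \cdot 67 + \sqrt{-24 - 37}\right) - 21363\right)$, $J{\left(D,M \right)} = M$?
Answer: $\frac{33305667917481}{22081435995656492} + \frac{1855865205 i \sqrt{61}}{22081435995656492} \approx 0.0015083 + 6.5642 \cdot 10^{-7} i$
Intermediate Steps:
$W = -23349748 + \frac{11710 i \sqrt{61}}{9}$ ($W = -8 + \frac{\left(18193 - 6483\right) \left(\left(51 \cdot 67 + \sqrt{-24 - 37}\right) - 21363\right)}{9} = -8 + \frac{11710 \left(\left(3417 + \sqrt{-61}\right) - 21363\right)}{9} = -8 + \frac{11710 \left(\left(3417 + i \sqrt{61}\right) - 21363\right)}{9} = -8 + \frac{11710 \left(-17946 + i \sqrt{61}\right)}{9} = -8 + \frac{-210147660 + 11710 i \sqrt{61}}{9} = -8 - \left(23349740 - \frac{11710 i \sqrt{61}}{9}\right) = -23349748 + \frac{11710 i \sqrt{61}}{9} \approx -2.335 \cdot 10^{7} + 10162.0 i$)
$\frac{-41212 + 5993}{J{\left(74,-210 \right)} + W} = \frac{-41212 + 5993}{-210 - \left(23349748 - \frac{11710 i \sqrt{61}}{9}\right)} = - \frac{35219}{-23349958 + \frac{11710 i \sqrt{61}}{9}}$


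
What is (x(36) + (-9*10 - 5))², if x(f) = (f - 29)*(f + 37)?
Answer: 173056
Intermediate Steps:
x(f) = (-29 + f)*(37 + f)
(x(36) + (-9*10 - 5))² = ((-1073 + 36² + 8*36) + (-9*10 - 5))² = ((-1073 + 1296 + 288) + (-90 - 5))² = (511 - 95)² = 416² = 173056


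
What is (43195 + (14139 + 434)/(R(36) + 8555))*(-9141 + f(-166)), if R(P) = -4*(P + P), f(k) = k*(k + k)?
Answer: 16416595226498/8267 ≈ 1.9858e+9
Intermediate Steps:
f(k) = 2*k² (f(k) = k*(2*k) = 2*k²)
R(P) = -8*P
(43195 + (14139 + 434)/(R(36) + 8555))*(-9141 + f(-166)) = (43195 + (14139 + 434)/(-8*36 + 8555))*(-9141 + 2*(-166)²) = (43195 + 14573/(-288 + 8555))*(-9141 + 2*27556) = (43195 + 14573/8267)*(-9141 + 55112) = (43195 + 14573*(1/8267))*45971 = (43195 + 14573/8267)*45971 = (357107638/8267)*45971 = 16416595226498/8267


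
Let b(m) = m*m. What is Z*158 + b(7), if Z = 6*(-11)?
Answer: -10379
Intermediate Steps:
b(m) = m**2
Z = -66
Z*158 + b(7) = -66*158 + 7**2 = -10428 + 49 = -10379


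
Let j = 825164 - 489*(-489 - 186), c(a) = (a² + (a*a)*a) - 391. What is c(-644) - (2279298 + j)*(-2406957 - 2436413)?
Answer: 16634466794051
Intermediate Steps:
c(a) = -391 + a² + a³ (c(a) = (a² + a²*a) - 391 = (a² + a³) - 391 = -391 + a² + a³)
j = 1155239 (j = 825164 - 489*(-675) = 825164 + 330075 = 1155239)
c(-644) - (2279298 + j)*(-2406957 - 2436413) = (-391 + (-644)² + (-644)³) - (2279298 + 1155239)*(-2406957 - 2436413) = (-391 + 414736 - 267089984) - 3434537*(-4843370) = -266675639 - 1*(-16634733469690) = -266675639 + 16634733469690 = 16634466794051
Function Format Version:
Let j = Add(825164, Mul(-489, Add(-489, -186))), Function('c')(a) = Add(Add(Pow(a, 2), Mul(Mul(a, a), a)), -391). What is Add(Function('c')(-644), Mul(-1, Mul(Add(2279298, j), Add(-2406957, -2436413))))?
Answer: 16634466794051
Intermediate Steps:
Function('c')(a) = Add(-391, Pow(a, 2), Pow(a, 3)) (Function('c')(a) = Add(Add(Pow(a, 2), Mul(Pow(a, 2), a)), -391) = Add(Add(Pow(a, 2), Pow(a, 3)), -391) = Add(-391, Pow(a, 2), Pow(a, 3)))
j = 1155239 (j = Add(825164, Mul(-489, -675)) = Add(825164, 330075) = 1155239)
Add(Function('c')(-644), Mul(-1, Mul(Add(2279298, j), Add(-2406957, -2436413)))) = Add(Add(-391, Pow(-644, 2), Pow(-644, 3)), Mul(-1, Mul(Add(2279298, 1155239), Add(-2406957, -2436413)))) = Add(Add(-391, 414736, -267089984), Mul(-1, Mul(3434537, -4843370))) = Add(-266675639, Mul(-1, -16634733469690)) = Add(-266675639, 16634733469690) = 16634466794051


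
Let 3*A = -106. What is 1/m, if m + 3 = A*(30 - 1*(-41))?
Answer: -3/7535 ≈ -0.00039814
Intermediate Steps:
A = -106/3 (A = (⅓)*(-106) = -106/3 ≈ -35.333)
m = -7535/3 (m = -3 - 106*(30 - 1*(-41))/3 = -3 - 106*(30 + 41)/3 = -3 - 106/3*71 = -3 - 7526/3 = -7535/3 ≈ -2511.7)
1/m = 1/(-7535/3) = -3/7535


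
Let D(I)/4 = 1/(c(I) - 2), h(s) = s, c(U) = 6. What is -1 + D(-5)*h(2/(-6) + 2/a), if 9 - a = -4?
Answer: -46/39 ≈ -1.1795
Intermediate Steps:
a = 13 (a = 9 - 1*(-4) = 9 + 4 = 13)
D(I) = 1 (D(I) = 4/(6 - 2) = 4/4 = 4*(1/4) = 1)
-1 + D(-5)*h(2/(-6) + 2/a) = -1 + 1*(2/(-6) + 2/13) = -1 + 1*(2*(-1/6) + 2*(1/13)) = -1 + 1*(-1/3 + 2/13) = -1 + 1*(-7/39) = -1 - 7/39 = -46/39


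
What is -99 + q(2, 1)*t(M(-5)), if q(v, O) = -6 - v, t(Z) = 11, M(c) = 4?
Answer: -187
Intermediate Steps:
-99 + q(2, 1)*t(M(-5)) = -99 + (-6 - 1*2)*11 = -99 + (-6 - 2)*11 = -99 - 8*11 = -99 - 88 = -187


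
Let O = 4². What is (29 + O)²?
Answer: 2025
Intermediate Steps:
O = 16
(29 + O)² = (29 + 16)² = 45² = 2025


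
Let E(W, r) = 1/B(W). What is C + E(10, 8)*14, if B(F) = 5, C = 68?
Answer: 354/5 ≈ 70.800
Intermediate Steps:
E(W, r) = ⅕ (E(W, r) = 1/5 = ⅕)
C + E(10, 8)*14 = 68 + (⅕)*14 = 68 + 14/5 = 354/5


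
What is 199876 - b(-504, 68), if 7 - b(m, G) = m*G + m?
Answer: 165093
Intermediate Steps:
b(m, G) = 7 - m - G*m (b(m, G) = 7 - (m*G + m) = 7 - (G*m + m) = 7 - (m + G*m) = 7 + (-m - G*m) = 7 - m - G*m)
199876 - b(-504, 68) = 199876 - (7 - 1*(-504) - 1*68*(-504)) = 199876 - (7 + 504 + 34272) = 199876 - 1*34783 = 199876 - 34783 = 165093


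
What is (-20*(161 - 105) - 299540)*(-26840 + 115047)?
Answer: -26520316620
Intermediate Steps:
(-20*(161 - 105) - 299540)*(-26840 + 115047) = (-20*56 - 299540)*88207 = (-1120 - 299540)*88207 = -300660*88207 = -26520316620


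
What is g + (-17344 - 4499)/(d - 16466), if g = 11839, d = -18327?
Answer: 411936170/34793 ≈ 11840.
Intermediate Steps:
g + (-17344 - 4499)/(d - 16466) = 11839 + (-17344 - 4499)/(-18327 - 16466) = 11839 - 21843/(-34793) = 11839 - 21843*(-1/34793) = 11839 + 21843/34793 = 411936170/34793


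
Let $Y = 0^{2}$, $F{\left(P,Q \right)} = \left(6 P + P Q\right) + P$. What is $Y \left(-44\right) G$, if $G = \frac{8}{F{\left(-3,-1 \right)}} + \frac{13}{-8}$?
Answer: $0$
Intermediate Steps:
$F{\left(P,Q \right)} = 7 P + P Q$
$Y = 0$
$G = - \frac{149}{72}$ ($G = \frac{8}{\left(-3\right) \left(7 - 1\right)} + \frac{13}{-8} = \frac{8}{\left(-3\right) 6} + 13 \left(- \frac{1}{8}\right) = \frac{8}{-18} - \frac{13}{8} = 8 \left(- \frac{1}{18}\right) - \frac{13}{8} = - \frac{4}{9} - \frac{13}{8} = - \frac{149}{72} \approx -2.0694$)
$Y \left(-44\right) G = 0 \left(-44\right) \left(- \frac{149}{72}\right) = 0 \left(- \frac{149}{72}\right) = 0$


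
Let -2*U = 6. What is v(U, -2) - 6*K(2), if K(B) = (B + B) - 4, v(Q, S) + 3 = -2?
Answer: -5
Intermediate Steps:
U = -3 (U = -½*6 = -3)
v(Q, S) = -5 (v(Q, S) = -3 - 2 = -5)
K(B) = -4 + 2*B (K(B) = 2*B - 4 = -4 + 2*B)
v(U, -2) - 6*K(2) = -5 - 6*(-4 + 2*2) = -5 - 6*(-4 + 4) = -5 - 6*0 = -5 + 0 = -5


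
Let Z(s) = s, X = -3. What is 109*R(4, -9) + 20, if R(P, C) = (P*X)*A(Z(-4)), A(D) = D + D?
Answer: 10484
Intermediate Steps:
A(D) = 2*D
R(P, C) = 24*P (R(P, C) = (P*(-3))*(2*(-4)) = -3*P*(-8) = 24*P)
109*R(4, -9) + 20 = 109*(24*4) + 20 = 109*96 + 20 = 10464 + 20 = 10484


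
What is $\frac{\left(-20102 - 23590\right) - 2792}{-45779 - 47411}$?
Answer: $\frac{23242}{46595} \approx 0.49881$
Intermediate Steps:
$\frac{\left(-20102 - 23590\right) - 2792}{-45779 - 47411} = \frac{\left(-20102 - 23590\right) - 2792}{-93190} = \left(-43692 - 2792\right) \left(- \frac{1}{93190}\right) = \left(-46484\right) \left(- \frac{1}{93190}\right) = \frac{23242}{46595}$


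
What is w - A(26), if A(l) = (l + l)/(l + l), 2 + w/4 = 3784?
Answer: 15127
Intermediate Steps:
w = 15128 (w = -8 + 4*3784 = -8 + 15136 = 15128)
A(l) = 1 (A(l) = (2*l)/((2*l)) = (2*l)*(1/(2*l)) = 1)
w - A(26) = 15128 - 1*1 = 15128 - 1 = 15127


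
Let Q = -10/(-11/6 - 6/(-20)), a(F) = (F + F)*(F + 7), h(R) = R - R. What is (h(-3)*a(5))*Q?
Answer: 0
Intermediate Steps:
h(R) = 0
a(F) = 2*F*(7 + F) (a(F) = (2*F)*(7 + F) = 2*F*(7 + F))
Q = 150/23 (Q = -10/(-11*⅙ - 6*(-1/20)) = -10/(-11/6 + 3/10) = -10/(-23/15) = -10*(-15/23) = 150/23 ≈ 6.5217)
(h(-3)*a(5))*Q = (0*(2*5*(7 + 5)))*(150/23) = (0*(2*5*12))*(150/23) = (0*120)*(150/23) = 0*(150/23) = 0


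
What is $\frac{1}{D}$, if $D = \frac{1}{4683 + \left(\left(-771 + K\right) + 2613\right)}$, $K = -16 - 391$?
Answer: $6118$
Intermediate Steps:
$K = -407$ ($K = -16 - 391 = -407$)
$D = \frac{1}{6118}$ ($D = \frac{1}{4683 + \left(\left(-771 - 407\right) + 2613\right)} = \frac{1}{4683 + \left(-1178 + 2613\right)} = \frac{1}{4683 + 1435} = \frac{1}{6118} \approx 0.00016345$)
$\frac{1}{D} = \frac{1}{\frac{1}{6118}} = 6118$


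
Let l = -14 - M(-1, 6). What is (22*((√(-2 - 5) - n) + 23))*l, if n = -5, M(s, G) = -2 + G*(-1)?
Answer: -3696 - 132*I*√7 ≈ -3696.0 - 349.24*I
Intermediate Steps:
M(s, G) = -2 - G
l = -6 (l = -14 - (-2 - 1*6) = -14 - (-2 - 6) = -14 - 1*(-8) = -14 + 8 = -6)
(22*((√(-2 - 5) - n) + 23))*l = (22*((√(-2 - 5) - 1*(-5)) + 23))*(-6) = (22*((√(-7) + 5) + 23))*(-6) = (22*((I*√7 + 5) + 23))*(-6) = (22*((5 + I*√7) + 23))*(-6) = (22*(28 + I*√7))*(-6) = (616 + 22*I*√7)*(-6) = -3696 - 132*I*√7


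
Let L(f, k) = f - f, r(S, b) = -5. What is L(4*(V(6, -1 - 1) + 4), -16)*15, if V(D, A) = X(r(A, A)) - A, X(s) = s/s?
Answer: 0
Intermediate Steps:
X(s) = 1
V(D, A) = 1 - A
L(f, k) = 0
L(4*(V(6, -1 - 1) + 4), -16)*15 = 0*15 = 0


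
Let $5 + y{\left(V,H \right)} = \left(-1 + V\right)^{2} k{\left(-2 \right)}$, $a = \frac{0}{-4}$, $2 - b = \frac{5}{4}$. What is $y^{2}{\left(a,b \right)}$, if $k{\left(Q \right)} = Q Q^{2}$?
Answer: $169$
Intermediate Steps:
$k{\left(Q \right)} = Q^{3}$
$b = \frac{3}{4}$ ($b = 2 - \frac{5}{4} = \frac{3}{4} \approx 0.75$)
$a = 0$ ($a = 0 \left(- \frac{1}{4}\right) = 0$)
$y{\left(V,H \right)} = -5 - 8 \left(-1 + V\right)^{2}$ ($y{\left(V,H \right)} = -5 + \left(-1 + V\right)^{2} \left(-2\right)^{3} = -5 + \left(-1 + V\right)^{2} \left(-8\right) = -5 - 8 \left(-1 + V\right)^{2}$)
$y^{2}{\left(a,b \right)} = \left(-5 - 8 \left(-1 + 0\right)^{2}\right)^{2} = \left(-5 - 8 \left(-1\right)^{2}\right)^{2} = \left(-5 - 8\right)^{2} = \left(-13\right)^{2} = 169$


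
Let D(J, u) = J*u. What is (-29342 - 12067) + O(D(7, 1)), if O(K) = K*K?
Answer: -41360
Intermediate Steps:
O(K) = K²
(-29342 - 12067) + O(D(7, 1)) = (-29342 - 12067) + (7*1)² = -41409 + 7² = -41409 + 49 = -41360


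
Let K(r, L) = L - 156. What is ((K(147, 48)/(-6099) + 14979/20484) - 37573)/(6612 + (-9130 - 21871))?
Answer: 521552590075/338551611036 ≈ 1.5405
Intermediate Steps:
K(r, L) = -156 + L
((K(147, 48)/(-6099) + 14979/20484) - 37573)/(6612 + (-9130 - 21871)) = (((-156 + 48)/(-6099) + 14979/20484) - 37573)/(6612 + (-9130 - 21871)) = ((-108*(-1/6099) + 14979*(1/20484)) - 37573)/(6612 - 31001) = ((36/2033 + 4993/6828) - 37573)/(-24389) = (10396577/13881324 - 37573)*(-1/24389) = -521552590075/13881324*(-1/24389) = 521552590075/338551611036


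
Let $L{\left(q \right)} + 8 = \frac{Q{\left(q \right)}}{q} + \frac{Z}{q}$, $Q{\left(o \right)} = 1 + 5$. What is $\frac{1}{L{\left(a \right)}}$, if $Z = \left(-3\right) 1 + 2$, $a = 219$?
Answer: $- \frac{219}{1747} \approx -0.12536$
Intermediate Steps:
$Q{\left(o \right)} = 6$
$Z = -1$ ($Z = -3 + 2 = -1$)
$L{\left(q \right)} = -8 + \frac{5}{q}$ ($L{\left(q \right)} = -8 + \left(\frac{6}{q} - \frac{1}{q}\right) = -8 + \frac{5}{q}$)
$\frac{1}{L{\left(a \right)}} = \frac{1}{-8 + \frac{5}{219}} = \frac{1}{- \frac{1747}{219}} = - \frac{219}{1747}$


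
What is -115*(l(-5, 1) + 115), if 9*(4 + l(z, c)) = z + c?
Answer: -114425/9 ≈ -12714.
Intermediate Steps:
l(z, c) = -4 + c/9 + z/9 (l(z, c) = -4 + (z + c)/9 = -4 + (c + z)/9 = -4 + (c/9 + z/9) = -4 + c/9 + z/9)
-115*(l(-5, 1) + 115) = -115*((-4 + (⅑)*1 + (⅑)*(-5)) + 115) = -115*((-4 + ⅑ - 5/9) + 115) = -115*(-40/9 + 115) = -115*995/9 = -114425/9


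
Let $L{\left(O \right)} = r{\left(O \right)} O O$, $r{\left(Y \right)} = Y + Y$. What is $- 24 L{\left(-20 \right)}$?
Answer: $384000$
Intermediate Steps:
$r{\left(Y \right)} = 2 Y$
$L{\left(O \right)} = 2 O^{3}$ ($L{\left(O \right)} = 2 O O O = 2 O^{2} O = 2 O^{3}$)
$- 24 L{\left(-20 \right)} = - 24 \cdot 2 \left(-20\right)^{3} = - 24 \cdot 2 \left(-8000\right) = \left(-24\right) \left(-16000\right) = 384000$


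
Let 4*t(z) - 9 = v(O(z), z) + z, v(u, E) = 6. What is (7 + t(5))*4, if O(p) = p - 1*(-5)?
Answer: 48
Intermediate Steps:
O(p) = 5 + p (O(p) = p + 5 = 5 + p)
t(z) = 15/4 + z/4 (t(z) = 9/4 + (6 + z)/4 = 9/4 + (3/2 + z/4) = 15/4 + z/4)
(7 + t(5))*4 = (7 + (15/4 + (1/4)*5))*4 = (7 + (15/4 + 5/4))*4 = (7 + 5)*4 = 12*4 = 48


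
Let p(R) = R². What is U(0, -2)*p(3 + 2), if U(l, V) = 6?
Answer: 150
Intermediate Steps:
U(0, -2)*p(3 + 2) = 6*(3 + 2)² = 6*5² = 6*25 = 150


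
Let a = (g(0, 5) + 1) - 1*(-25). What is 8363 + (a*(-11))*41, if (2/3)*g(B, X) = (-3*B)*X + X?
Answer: -13491/2 ≈ -6745.5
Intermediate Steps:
g(B, X) = 3*X/2 - 9*B*X/2 (g(B, X) = 3*((-3*B)*X + X)/2 = 3*(-3*B*X + X)/2 = 3*(X - 3*B*X)/2 = 3*X/2 - 9*B*X/2)
a = 67/2 (a = ((3/2)*5*(1 - 3*0) + 1) - 1*(-25) = ((3/2)*5*(1 + 0) + 1) + 25 = ((3/2)*5*1 + 1) + 25 = (15/2 + 1) + 25 = 17/2 + 25 = 67/2 ≈ 33.500)
8363 + (a*(-11))*41 = 8363 + ((67/2)*(-11))*41 = 8363 - 737/2*41 = 8363 - 30217/2 = -13491/2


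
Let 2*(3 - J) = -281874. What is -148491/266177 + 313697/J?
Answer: 62570604829/37514986380 ≈ 1.6679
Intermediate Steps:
J = 140940 (J = 3 - ½*(-281874) = 3 + 140937 = 140940)
-148491/266177 + 313697/J = -148491/266177 + 313697/140940 = 62570604829/37514986380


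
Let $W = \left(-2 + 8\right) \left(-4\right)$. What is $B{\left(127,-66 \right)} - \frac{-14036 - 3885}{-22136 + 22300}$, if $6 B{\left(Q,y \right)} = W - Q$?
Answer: $\frac{41381}{492} \approx 84.108$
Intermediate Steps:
$W = -24$ ($W = 6 \left(-4\right) = -24$)
$B{\left(Q,y \right)} = -4 - \frac{Q}{6}$ ($B{\left(Q,y \right)} = \frac{-24 - Q}{6} = -4 - \frac{Q}{6}$)
$B{\left(127,-66 \right)} - \frac{-14036 - 3885}{-22136 + 22300} = \left(-4 - \frac{127}{6}\right) - \frac{-14036 - 3885}{-22136 + 22300} = \left(-4 - \frac{127}{6}\right) - - \frac{17921}{164} = - \frac{151}{6} - \left(-17921\right) \frac{1}{164} = - \frac{151}{6} - - \frac{17921}{164} = - \frac{151}{6} + \frac{17921}{164} = \frac{41381}{492}$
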